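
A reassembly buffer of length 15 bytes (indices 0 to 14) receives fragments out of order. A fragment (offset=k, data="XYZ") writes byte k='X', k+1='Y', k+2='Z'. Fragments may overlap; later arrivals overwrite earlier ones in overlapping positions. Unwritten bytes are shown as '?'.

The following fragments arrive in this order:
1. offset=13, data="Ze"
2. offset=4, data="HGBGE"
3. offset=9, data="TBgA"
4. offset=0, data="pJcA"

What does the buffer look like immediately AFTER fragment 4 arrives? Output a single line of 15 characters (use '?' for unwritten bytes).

Fragment 1: offset=13 data="Ze" -> buffer=?????????????Ze
Fragment 2: offset=4 data="HGBGE" -> buffer=????HGBGE????Ze
Fragment 3: offset=9 data="TBgA" -> buffer=????HGBGETBgAZe
Fragment 4: offset=0 data="pJcA" -> buffer=pJcAHGBGETBgAZe

Answer: pJcAHGBGETBgAZe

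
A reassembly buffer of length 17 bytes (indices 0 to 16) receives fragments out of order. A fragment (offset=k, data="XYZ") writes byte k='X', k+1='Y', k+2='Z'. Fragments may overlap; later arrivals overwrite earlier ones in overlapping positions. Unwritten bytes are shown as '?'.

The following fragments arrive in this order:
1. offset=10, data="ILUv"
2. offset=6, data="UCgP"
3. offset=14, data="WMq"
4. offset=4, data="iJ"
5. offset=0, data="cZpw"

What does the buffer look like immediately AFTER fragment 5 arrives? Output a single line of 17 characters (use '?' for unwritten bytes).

Answer: cZpwiJUCgPILUvWMq

Derivation:
Fragment 1: offset=10 data="ILUv" -> buffer=??????????ILUv???
Fragment 2: offset=6 data="UCgP" -> buffer=??????UCgPILUv???
Fragment 3: offset=14 data="WMq" -> buffer=??????UCgPILUvWMq
Fragment 4: offset=4 data="iJ" -> buffer=????iJUCgPILUvWMq
Fragment 5: offset=0 data="cZpw" -> buffer=cZpwiJUCgPILUvWMq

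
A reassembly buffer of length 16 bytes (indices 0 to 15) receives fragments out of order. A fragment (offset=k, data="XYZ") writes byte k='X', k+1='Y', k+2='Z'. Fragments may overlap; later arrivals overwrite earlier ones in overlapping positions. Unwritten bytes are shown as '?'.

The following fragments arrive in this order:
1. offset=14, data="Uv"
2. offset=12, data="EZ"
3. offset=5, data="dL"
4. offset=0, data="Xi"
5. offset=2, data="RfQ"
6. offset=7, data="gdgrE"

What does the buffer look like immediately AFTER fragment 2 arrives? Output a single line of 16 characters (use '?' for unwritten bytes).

Fragment 1: offset=14 data="Uv" -> buffer=??????????????Uv
Fragment 2: offset=12 data="EZ" -> buffer=????????????EZUv

Answer: ????????????EZUv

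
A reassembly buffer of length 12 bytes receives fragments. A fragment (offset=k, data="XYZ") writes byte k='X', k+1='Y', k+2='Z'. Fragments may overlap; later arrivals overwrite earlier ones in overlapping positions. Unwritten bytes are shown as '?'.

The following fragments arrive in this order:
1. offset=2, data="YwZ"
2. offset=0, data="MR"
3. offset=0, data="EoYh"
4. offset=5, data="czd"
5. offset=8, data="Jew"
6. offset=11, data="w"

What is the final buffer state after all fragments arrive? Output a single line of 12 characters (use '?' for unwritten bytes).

Fragment 1: offset=2 data="YwZ" -> buffer=??YwZ???????
Fragment 2: offset=0 data="MR" -> buffer=MRYwZ???????
Fragment 3: offset=0 data="EoYh" -> buffer=EoYhZ???????
Fragment 4: offset=5 data="czd" -> buffer=EoYhZczd????
Fragment 5: offset=8 data="Jew" -> buffer=EoYhZczdJew?
Fragment 6: offset=11 data="w" -> buffer=EoYhZczdJeww

Answer: EoYhZczdJeww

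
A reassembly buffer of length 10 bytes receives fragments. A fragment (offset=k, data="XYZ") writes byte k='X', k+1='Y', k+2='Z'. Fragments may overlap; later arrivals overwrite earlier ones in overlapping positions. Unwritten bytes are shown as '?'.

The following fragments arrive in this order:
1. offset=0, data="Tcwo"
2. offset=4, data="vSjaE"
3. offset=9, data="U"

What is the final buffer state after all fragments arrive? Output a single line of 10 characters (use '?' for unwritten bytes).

Fragment 1: offset=0 data="Tcwo" -> buffer=Tcwo??????
Fragment 2: offset=4 data="vSjaE" -> buffer=TcwovSjaE?
Fragment 3: offset=9 data="U" -> buffer=TcwovSjaEU

Answer: TcwovSjaEU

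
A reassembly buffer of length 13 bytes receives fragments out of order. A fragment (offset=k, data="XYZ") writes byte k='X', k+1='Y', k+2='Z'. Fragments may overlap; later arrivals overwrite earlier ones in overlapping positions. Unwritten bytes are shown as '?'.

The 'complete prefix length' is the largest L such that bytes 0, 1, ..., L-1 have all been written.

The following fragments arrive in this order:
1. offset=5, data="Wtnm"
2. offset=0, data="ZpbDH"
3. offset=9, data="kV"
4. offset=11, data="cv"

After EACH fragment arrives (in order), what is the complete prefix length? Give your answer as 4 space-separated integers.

Answer: 0 9 11 13

Derivation:
Fragment 1: offset=5 data="Wtnm" -> buffer=?????Wtnm???? -> prefix_len=0
Fragment 2: offset=0 data="ZpbDH" -> buffer=ZpbDHWtnm???? -> prefix_len=9
Fragment 3: offset=9 data="kV" -> buffer=ZpbDHWtnmkV?? -> prefix_len=11
Fragment 4: offset=11 data="cv" -> buffer=ZpbDHWtnmkVcv -> prefix_len=13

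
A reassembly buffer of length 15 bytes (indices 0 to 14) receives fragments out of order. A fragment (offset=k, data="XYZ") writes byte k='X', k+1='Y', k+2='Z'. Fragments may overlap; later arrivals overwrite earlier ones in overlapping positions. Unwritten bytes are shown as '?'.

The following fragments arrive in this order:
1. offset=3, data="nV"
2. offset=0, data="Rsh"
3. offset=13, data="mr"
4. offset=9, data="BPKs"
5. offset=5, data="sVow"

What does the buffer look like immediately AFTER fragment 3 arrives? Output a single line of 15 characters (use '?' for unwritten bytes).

Fragment 1: offset=3 data="nV" -> buffer=???nV??????????
Fragment 2: offset=0 data="Rsh" -> buffer=RshnV??????????
Fragment 3: offset=13 data="mr" -> buffer=RshnV????????mr

Answer: RshnV????????mr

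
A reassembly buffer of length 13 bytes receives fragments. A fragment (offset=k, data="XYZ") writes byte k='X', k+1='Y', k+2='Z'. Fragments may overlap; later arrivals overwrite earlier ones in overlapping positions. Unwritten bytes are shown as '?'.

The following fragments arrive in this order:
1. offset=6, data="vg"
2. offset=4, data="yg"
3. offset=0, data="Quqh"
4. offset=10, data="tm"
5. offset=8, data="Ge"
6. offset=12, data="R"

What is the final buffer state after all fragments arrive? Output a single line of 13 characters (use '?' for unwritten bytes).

Fragment 1: offset=6 data="vg" -> buffer=??????vg?????
Fragment 2: offset=4 data="yg" -> buffer=????ygvg?????
Fragment 3: offset=0 data="Quqh" -> buffer=Quqhygvg?????
Fragment 4: offset=10 data="tm" -> buffer=Quqhygvg??tm?
Fragment 5: offset=8 data="Ge" -> buffer=QuqhygvgGetm?
Fragment 6: offset=12 data="R" -> buffer=QuqhygvgGetmR

Answer: QuqhygvgGetmR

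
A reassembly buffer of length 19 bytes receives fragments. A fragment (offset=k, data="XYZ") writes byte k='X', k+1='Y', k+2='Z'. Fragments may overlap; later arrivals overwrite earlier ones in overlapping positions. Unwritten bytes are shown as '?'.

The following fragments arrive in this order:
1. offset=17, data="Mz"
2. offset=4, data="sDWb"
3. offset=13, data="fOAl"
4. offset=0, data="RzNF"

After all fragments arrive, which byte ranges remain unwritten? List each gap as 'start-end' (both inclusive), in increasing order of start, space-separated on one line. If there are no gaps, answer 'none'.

Fragment 1: offset=17 len=2
Fragment 2: offset=4 len=4
Fragment 3: offset=13 len=4
Fragment 4: offset=0 len=4
Gaps: 8-12

Answer: 8-12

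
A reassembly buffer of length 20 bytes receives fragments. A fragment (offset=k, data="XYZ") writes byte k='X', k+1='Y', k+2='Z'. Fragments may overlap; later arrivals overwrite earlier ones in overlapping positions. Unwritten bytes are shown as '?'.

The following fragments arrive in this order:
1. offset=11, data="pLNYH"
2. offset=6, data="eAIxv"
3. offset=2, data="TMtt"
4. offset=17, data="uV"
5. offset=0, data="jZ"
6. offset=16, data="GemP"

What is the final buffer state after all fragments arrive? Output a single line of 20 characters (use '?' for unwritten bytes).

Fragment 1: offset=11 data="pLNYH" -> buffer=???????????pLNYH????
Fragment 2: offset=6 data="eAIxv" -> buffer=??????eAIxvpLNYH????
Fragment 3: offset=2 data="TMtt" -> buffer=??TMtteAIxvpLNYH????
Fragment 4: offset=17 data="uV" -> buffer=??TMtteAIxvpLNYH?uV?
Fragment 5: offset=0 data="jZ" -> buffer=jZTMtteAIxvpLNYH?uV?
Fragment 6: offset=16 data="GemP" -> buffer=jZTMtteAIxvpLNYHGemP

Answer: jZTMtteAIxvpLNYHGemP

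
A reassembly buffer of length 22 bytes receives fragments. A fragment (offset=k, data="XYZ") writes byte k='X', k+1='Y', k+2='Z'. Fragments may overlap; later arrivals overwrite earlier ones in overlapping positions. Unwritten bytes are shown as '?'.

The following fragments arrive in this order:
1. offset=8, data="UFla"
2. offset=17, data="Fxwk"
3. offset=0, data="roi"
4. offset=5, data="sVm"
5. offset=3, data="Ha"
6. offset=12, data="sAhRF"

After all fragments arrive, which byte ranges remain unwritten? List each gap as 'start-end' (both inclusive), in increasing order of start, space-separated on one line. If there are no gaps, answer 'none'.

Fragment 1: offset=8 len=4
Fragment 2: offset=17 len=4
Fragment 3: offset=0 len=3
Fragment 4: offset=5 len=3
Fragment 5: offset=3 len=2
Fragment 6: offset=12 len=5
Gaps: 21-21

Answer: 21-21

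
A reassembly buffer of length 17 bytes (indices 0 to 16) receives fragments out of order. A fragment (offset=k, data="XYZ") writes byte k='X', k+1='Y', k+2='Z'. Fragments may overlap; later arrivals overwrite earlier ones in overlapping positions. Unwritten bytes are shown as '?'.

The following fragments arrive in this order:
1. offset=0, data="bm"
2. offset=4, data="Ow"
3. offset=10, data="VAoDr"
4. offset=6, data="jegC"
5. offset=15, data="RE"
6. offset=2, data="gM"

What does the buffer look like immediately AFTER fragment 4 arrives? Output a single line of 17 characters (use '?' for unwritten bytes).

Fragment 1: offset=0 data="bm" -> buffer=bm???????????????
Fragment 2: offset=4 data="Ow" -> buffer=bm??Ow???????????
Fragment 3: offset=10 data="VAoDr" -> buffer=bm??Ow????VAoDr??
Fragment 4: offset=6 data="jegC" -> buffer=bm??OwjegCVAoDr??

Answer: bm??OwjegCVAoDr??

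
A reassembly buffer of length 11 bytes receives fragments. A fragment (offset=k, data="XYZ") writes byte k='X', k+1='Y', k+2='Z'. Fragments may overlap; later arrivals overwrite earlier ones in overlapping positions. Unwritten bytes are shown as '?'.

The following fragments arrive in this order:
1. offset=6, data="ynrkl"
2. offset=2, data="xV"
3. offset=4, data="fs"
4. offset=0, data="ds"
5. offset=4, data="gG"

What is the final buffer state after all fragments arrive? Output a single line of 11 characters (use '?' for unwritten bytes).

Fragment 1: offset=6 data="ynrkl" -> buffer=??????ynrkl
Fragment 2: offset=2 data="xV" -> buffer=??xV??ynrkl
Fragment 3: offset=4 data="fs" -> buffer=??xVfsynrkl
Fragment 4: offset=0 data="ds" -> buffer=dsxVfsynrkl
Fragment 5: offset=4 data="gG" -> buffer=dsxVgGynrkl

Answer: dsxVgGynrkl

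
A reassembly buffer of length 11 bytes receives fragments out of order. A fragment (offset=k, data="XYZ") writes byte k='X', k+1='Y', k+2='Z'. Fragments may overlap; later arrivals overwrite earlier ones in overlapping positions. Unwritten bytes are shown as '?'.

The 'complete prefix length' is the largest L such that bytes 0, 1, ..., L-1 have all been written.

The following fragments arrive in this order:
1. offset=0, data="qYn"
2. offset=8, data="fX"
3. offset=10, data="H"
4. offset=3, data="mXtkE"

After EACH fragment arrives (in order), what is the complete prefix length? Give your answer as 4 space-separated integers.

Fragment 1: offset=0 data="qYn" -> buffer=qYn???????? -> prefix_len=3
Fragment 2: offset=8 data="fX" -> buffer=qYn?????fX? -> prefix_len=3
Fragment 3: offset=10 data="H" -> buffer=qYn?????fXH -> prefix_len=3
Fragment 4: offset=3 data="mXtkE" -> buffer=qYnmXtkEfXH -> prefix_len=11

Answer: 3 3 3 11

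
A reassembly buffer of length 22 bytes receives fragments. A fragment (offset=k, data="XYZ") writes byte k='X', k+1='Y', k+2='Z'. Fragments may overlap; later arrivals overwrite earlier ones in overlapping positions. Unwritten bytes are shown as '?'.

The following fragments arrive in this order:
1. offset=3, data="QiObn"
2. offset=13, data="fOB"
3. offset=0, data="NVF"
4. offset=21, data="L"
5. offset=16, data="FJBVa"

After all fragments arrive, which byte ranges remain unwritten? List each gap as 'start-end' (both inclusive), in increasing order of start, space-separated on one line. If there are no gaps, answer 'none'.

Answer: 8-12

Derivation:
Fragment 1: offset=3 len=5
Fragment 2: offset=13 len=3
Fragment 3: offset=0 len=3
Fragment 4: offset=21 len=1
Fragment 5: offset=16 len=5
Gaps: 8-12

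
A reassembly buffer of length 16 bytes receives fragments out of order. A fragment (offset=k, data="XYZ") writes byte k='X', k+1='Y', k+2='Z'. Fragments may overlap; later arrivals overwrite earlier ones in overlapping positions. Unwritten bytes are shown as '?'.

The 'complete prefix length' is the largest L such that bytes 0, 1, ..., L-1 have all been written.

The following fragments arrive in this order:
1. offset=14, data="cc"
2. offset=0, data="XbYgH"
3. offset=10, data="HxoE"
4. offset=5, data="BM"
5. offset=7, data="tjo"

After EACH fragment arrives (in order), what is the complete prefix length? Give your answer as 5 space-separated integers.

Answer: 0 5 5 7 16

Derivation:
Fragment 1: offset=14 data="cc" -> buffer=??????????????cc -> prefix_len=0
Fragment 2: offset=0 data="XbYgH" -> buffer=XbYgH?????????cc -> prefix_len=5
Fragment 3: offset=10 data="HxoE" -> buffer=XbYgH?????HxoEcc -> prefix_len=5
Fragment 4: offset=5 data="BM" -> buffer=XbYgHBM???HxoEcc -> prefix_len=7
Fragment 5: offset=7 data="tjo" -> buffer=XbYgHBMtjoHxoEcc -> prefix_len=16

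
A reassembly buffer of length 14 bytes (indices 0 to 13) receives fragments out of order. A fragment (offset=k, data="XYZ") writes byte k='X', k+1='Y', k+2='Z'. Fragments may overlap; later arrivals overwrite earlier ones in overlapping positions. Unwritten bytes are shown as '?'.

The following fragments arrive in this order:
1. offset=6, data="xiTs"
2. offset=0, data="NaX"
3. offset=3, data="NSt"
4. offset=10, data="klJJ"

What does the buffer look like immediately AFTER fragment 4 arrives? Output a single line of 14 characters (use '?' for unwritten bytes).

Answer: NaXNStxiTsklJJ

Derivation:
Fragment 1: offset=6 data="xiTs" -> buffer=??????xiTs????
Fragment 2: offset=0 data="NaX" -> buffer=NaX???xiTs????
Fragment 3: offset=3 data="NSt" -> buffer=NaXNStxiTs????
Fragment 4: offset=10 data="klJJ" -> buffer=NaXNStxiTsklJJ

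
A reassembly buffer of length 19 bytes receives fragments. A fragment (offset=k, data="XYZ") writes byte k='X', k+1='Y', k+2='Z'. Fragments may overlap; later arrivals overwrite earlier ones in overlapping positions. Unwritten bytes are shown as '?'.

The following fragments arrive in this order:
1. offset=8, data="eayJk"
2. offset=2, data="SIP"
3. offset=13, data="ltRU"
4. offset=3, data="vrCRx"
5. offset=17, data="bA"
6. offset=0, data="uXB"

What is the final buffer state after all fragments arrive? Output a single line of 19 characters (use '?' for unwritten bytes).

Fragment 1: offset=8 data="eayJk" -> buffer=????????eayJk??????
Fragment 2: offset=2 data="SIP" -> buffer=??SIP???eayJk??????
Fragment 3: offset=13 data="ltRU" -> buffer=??SIP???eayJkltRU??
Fragment 4: offset=3 data="vrCRx" -> buffer=??SvrCRxeayJkltRU??
Fragment 5: offset=17 data="bA" -> buffer=??SvrCRxeayJkltRUbA
Fragment 6: offset=0 data="uXB" -> buffer=uXBvrCRxeayJkltRUbA

Answer: uXBvrCRxeayJkltRUbA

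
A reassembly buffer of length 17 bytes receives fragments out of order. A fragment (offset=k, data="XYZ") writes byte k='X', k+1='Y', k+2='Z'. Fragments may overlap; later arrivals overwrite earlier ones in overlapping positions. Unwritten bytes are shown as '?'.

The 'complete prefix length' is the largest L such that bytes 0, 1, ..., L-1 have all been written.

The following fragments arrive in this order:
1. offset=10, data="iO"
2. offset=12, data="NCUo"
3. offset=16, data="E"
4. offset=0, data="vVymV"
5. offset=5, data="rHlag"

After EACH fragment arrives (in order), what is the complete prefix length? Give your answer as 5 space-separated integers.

Fragment 1: offset=10 data="iO" -> buffer=??????????iO????? -> prefix_len=0
Fragment 2: offset=12 data="NCUo" -> buffer=??????????iONCUo? -> prefix_len=0
Fragment 3: offset=16 data="E" -> buffer=??????????iONCUoE -> prefix_len=0
Fragment 4: offset=0 data="vVymV" -> buffer=vVymV?????iONCUoE -> prefix_len=5
Fragment 5: offset=5 data="rHlag" -> buffer=vVymVrHlagiONCUoE -> prefix_len=17

Answer: 0 0 0 5 17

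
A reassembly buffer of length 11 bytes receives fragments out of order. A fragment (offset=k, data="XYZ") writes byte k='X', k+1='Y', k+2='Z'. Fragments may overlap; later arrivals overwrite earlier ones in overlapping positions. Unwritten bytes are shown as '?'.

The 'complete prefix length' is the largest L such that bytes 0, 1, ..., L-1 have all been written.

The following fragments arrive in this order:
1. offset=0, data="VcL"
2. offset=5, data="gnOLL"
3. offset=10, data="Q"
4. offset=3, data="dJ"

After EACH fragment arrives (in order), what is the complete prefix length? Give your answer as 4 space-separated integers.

Fragment 1: offset=0 data="VcL" -> buffer=VcL???????? -> prefix_len=3
Fragment 2: offset=5 data="gnOLL" -> buffer=VcL??gnOLL? -> prefix_len=3
Fragment 3: offset=10 data="Q" -> buffer=VcL??gnOLLQ -> prefix_len=3
Fragment 4: offset=3 data="dJ" -> buffer=VcLdJgnOLLQ -> prefix_len=11

Answer: 3 3 3 11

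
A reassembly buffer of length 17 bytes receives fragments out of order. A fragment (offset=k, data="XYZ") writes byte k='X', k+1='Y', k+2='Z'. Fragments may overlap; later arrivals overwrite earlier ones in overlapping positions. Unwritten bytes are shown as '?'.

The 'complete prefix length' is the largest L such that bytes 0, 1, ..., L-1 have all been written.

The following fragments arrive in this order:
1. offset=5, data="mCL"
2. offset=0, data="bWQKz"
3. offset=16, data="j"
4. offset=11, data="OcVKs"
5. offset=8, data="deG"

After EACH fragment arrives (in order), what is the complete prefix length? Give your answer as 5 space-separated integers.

Fragment 1: offset=5 data="mCL" -> buffer=?????mCL????????? -> prefix_len=0
Fragment 2: offset=0 data="bWQKz" -> buffer=bWQKzmCL????????? -> prefix_len=8
Fragment 3: offset=16 data="j" -> buffer=bWQKzmCL????????j -> prefix_len=8
Fragment 4: offset=11 data="OcVKs" -> buffer=bWQKzmCL???OcVKsj -> prefix_len=8
Fragment 5: offset=8 data="deG" -> buffer=bWQKzmCLdeGOcVKsj -> prefix_len=17

Answer: 0 8 8 8 17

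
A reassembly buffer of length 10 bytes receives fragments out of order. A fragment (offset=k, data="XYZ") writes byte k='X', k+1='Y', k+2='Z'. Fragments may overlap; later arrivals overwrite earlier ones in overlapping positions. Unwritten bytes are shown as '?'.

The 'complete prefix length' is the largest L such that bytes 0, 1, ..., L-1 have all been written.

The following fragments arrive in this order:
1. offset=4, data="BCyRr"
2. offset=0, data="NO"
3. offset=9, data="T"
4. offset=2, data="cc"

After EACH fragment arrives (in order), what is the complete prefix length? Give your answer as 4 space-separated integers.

Answer: 0 2 2 10

Derivation:
Fragment 1: offset=4 data="BCyRr" -> buffer=????BCyRr? -> prefix_len=0
Fragment 2: offset=0 data="NO" -> buffer=NO??BCyRr? -> prefix_len=2
Fragment 3: offset=9 data="T" -> buffer=NO??BCyRrT -> prefix_len=2
Fragment 4: offset=2 data="cc" -> buffer=NOccBCyRrT -> prefix_len=10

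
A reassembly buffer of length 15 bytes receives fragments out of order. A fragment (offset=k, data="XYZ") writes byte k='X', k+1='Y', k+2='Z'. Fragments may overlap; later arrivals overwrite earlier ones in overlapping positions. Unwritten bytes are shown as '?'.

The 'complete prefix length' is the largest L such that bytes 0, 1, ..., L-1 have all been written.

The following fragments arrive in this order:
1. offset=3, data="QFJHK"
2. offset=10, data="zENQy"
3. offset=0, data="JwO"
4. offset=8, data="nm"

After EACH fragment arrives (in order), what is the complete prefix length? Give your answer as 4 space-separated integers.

Fragment 1: offset=3 data="QFJHK" -> buffer=???QFJHK??????? -> prefix_len=0
Fragment 2: offset=10 data="zENQy" -> buffer=???QFJHK??zENQy -> prefix_len=0
Fragment 3: offset=0 data="JwO" -> buffer=JwOQFJHK??zENQy -> prefix_len=8
Fragment 4: offset=8 data="nm" -> buffer=JwOQFJHKnmzENQy -> prefix_len=15

Answer: 0 0 8 15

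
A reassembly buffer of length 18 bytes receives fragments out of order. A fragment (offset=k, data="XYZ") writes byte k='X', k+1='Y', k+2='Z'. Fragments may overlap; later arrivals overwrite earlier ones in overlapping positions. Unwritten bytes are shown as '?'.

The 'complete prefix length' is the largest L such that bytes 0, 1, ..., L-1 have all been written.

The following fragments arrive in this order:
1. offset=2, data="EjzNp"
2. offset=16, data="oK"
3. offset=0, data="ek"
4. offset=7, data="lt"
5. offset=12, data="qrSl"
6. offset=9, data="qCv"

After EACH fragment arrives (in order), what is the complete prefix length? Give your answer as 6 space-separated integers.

Answer: 0 0 7 9 9 18

Derivation:
Fragment 1: offset=2 data="EjzNp" -> buffer=??EjzNp??????????? -> prefix_len=0
Fragment 2: offset=16 data="oK" -> buffer=??EjzNp?????????oK -> prefix_len=0
Fragment 3: offset=0 data="ek" -> buffer=ekEjzNp?????????oK -> prefix_len=7
Fragment 4: offset=7 data="lt" -> buffer=ekEjzNplt???????oK -> prefix_len=9
Fragment 5: offset=12 data="qrSl" -> buffer=ekEjzNplt???qrSloK -> prefix_len=9
Fragment 6: offset=9 data="qCv" -> buffer=ekEjzNpltqCvqrSloK -> prefix_len=18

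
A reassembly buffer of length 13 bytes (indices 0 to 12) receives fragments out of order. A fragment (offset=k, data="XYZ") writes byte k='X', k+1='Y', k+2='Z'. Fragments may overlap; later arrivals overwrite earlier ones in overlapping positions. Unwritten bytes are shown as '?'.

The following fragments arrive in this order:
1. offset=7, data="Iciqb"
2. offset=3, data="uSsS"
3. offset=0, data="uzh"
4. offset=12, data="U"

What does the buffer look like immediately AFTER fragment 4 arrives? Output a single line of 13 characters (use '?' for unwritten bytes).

Answer: uzhuSsSIciqbU

Derivation:
Fragment 1: offset=7 data="Iciqb" -> buffer=???????Iciqb?
Fragment 2: offset=3 data="uSsS" -> buffer=???uSsSIciqb?
Fragment 3: offset=0 data="uzh" -> buffer=uzhuSsSIciqb?
Fragment 4: offset=12 data="U" -> buffer=uzhuSsSIciqbU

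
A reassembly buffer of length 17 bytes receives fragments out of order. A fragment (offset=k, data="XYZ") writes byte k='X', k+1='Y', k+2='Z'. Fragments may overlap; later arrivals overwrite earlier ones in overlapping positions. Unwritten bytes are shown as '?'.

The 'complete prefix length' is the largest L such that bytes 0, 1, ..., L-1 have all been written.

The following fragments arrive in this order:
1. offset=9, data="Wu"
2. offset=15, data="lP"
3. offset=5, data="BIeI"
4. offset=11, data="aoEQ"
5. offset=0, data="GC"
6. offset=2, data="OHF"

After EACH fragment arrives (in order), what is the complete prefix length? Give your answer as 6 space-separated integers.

Fragment 1: offset=9 data="Wu" -> buffer=?????????Wu?????? -> prefix_len=0
Fragment 2: offset=15 data="lP" -> buffer=?????????Wu????lP -> prefix_len=0
Fragment 3: offset=5 data="BIeI" -> buffer=?????BIeIWu????lP -> prefix_len=0
Fragment 4: offset=11 data="aoEQ" -> buffer=?????BIeIWuaoEQlP -> prefix_len=0
Fragment 5: offset=0 data="GC" -> buffer=GC???BIeIWuaoEQlP -> prefix_len=2
Fragment 6: offset=2 data="OHF" -> buffer=GCOHFBIeIWuaoEQlP -> prefix_len=17

Answer: 0 0 0 0 2 17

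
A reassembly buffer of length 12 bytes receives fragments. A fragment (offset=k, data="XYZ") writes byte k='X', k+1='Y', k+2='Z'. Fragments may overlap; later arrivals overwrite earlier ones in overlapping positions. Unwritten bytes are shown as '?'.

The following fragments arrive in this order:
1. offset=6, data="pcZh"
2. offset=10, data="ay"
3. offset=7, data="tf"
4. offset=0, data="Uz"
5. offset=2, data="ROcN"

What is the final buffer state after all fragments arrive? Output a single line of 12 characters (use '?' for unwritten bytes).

Fragment 1: offset=6 data="pcZh" -> buffer=??????pcZh??
Fragment 2: offset=10 data="ay" -> buffer=??????pcZhay
Fragment 3: offset=7 data="tf" -> buffer=??????ptfhay
Fragment 4: offset=0 data="Uz" -> buffer=Uz????ptfhay
Fragment 5: offset=2 data="ROcN" -> buffer=UzROcNptfhay

Answer: UzROcNptfhay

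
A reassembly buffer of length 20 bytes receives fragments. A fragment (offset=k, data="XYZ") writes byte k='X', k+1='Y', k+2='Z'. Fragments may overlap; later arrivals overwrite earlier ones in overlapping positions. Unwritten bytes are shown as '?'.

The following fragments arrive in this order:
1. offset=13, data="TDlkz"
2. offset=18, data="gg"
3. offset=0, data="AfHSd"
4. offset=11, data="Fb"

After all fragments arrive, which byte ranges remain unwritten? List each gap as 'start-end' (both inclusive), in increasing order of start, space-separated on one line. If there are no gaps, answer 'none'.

Answer: 5-10

Derivation:
Fragment 1: offset=13 len=5
Fragment 2: offset=18 len=2
Fragment 3: offset=0 len=5
Fragment 4: offset=11 len=2
Gaps: 5-10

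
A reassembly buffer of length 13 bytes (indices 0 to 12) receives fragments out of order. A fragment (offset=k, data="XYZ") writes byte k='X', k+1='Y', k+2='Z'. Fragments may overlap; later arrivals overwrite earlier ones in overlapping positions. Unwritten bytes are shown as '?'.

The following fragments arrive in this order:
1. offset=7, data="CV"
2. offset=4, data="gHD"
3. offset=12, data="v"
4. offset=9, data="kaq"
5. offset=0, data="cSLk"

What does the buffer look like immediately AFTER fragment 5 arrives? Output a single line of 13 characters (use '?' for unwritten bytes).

Fragment 1: offset=7 data="CV" -> buffer=???????CV????
Fragment 2: offset=4 data="gHD" -> buffer=????gHDCV????
Fragment 3: offset=12 data="v" -> buffer=????gHDCV???v
Fragment 4: offset=9 data="kaq" -> buffer=????gHDCVkaqv
Fragment 5: offset=0 data="cSLk" -> buffer=cSLkgHDCVkaqv

Answer: cSLkgHDCVkaqv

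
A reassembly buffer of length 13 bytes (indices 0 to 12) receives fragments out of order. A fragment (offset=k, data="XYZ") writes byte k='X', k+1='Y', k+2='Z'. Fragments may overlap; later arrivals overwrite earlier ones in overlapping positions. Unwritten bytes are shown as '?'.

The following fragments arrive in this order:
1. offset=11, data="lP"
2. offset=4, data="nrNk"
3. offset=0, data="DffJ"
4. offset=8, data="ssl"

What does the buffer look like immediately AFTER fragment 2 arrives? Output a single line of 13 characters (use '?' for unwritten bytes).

Fragment 1: offset=11 data="lP" -> buffer=???????????lP
Fragment 2: offset=4 data="nrNk" -> buffer=????nrNk???lP

Answer: ????nrNk???lP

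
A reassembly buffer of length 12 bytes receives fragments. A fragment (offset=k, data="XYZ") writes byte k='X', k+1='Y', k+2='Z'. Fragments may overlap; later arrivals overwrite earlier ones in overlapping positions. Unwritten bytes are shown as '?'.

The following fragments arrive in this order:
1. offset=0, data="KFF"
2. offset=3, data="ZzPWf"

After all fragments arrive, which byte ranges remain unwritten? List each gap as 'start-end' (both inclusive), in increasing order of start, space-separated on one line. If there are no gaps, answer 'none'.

Fragment 1: offset=0 len=3
Fragment 2: offset=3 len=5
Gaps: 8-11

Answer: 8-11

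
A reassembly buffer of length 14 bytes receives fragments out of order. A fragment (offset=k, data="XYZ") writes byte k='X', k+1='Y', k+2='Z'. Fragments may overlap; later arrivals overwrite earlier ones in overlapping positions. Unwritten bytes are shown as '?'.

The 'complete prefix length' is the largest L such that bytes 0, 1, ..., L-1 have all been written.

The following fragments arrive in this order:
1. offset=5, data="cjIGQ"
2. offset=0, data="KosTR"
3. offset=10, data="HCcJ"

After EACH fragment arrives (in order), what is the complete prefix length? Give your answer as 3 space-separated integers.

Answer: 0 10 14

Derivation:
Fragment 1: offset=5 data="cjIGQ" -> buffer=?????cjIGQ???? -> prefix_len=0
Fragment 2: offset=0 data="KosTR" -> buffer=KosTRcjIGQ???? -> prefix_len=10
Fragment 3: offset=10 data="HCcJ" -> buffer=KosTRcjIGQHCcJ -> prefix_len=14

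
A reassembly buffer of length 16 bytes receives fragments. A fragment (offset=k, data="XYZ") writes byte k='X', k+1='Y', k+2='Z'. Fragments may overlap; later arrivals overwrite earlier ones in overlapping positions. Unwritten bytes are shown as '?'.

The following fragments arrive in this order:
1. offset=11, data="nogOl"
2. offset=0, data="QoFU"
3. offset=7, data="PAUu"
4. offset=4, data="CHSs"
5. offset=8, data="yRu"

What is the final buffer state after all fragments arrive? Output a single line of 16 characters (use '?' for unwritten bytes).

Fragment 1: offset=11 data="nogOl" -> buffer=???????????nogOl
Fragment 2: offset=0 data="QoFU" -> buffer=QoFU???????nogOl
Fragment 3: offset=7 data="PAUu" -> buffer=QoFU???PAUunogOl
Fragment 4: offset=4 data="CHSs" -> buffer=QoFUCHSsAUunogOl
Fragment 5: offset=8 data="yRu" -> buffer=QoFUCHSsyRunogOl

Answer: QoFUCHSsyRunogOl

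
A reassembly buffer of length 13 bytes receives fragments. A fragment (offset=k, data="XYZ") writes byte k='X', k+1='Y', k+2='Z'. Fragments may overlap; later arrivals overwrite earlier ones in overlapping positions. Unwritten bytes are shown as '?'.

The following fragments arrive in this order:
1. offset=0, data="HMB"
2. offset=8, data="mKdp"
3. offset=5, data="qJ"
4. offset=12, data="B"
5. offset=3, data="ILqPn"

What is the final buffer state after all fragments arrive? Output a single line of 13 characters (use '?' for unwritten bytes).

Answer: HMBILqPnmKdpB

Derivation:
Fragment 1: offset=0 data="HMB" -> buffer=HMB??????????
Fragment 2: offset=8 data="mKdp" -> buffer=HMB?????mKdp?
Fragment 3: offset=5 data="qJ" -> buffer=HMB??qJ?mKdp?
Fragment 4: offset=12 data="B" -> buffer=HMB??qJ?mKdpB
Fragment 5: offset=3 data="ILqPn" -> buffer=HMBILqPnmKdpB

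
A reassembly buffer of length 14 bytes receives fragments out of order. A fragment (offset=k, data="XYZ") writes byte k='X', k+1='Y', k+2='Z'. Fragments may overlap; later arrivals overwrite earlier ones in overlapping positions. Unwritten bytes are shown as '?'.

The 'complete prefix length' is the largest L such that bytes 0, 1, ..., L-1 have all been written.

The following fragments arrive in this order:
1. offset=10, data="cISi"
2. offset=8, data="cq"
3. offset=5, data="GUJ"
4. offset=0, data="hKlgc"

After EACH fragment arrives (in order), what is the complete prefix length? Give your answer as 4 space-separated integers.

Answer: 0 0 0 14

Derivation:
Fragment 1: offset=10 data="cISi" -> buffer=??????????cISi -> prefix_len=0
Fragment 2: offset=8 data="cq" -> buffer=????????cqcISi -> prefix_len=0
Fragment 3: offset=5 data="GUJ" -> buffer=?????GUJcqcISi -> prefix_len=0
Fragment 4: offset=0 data="hKlgc" -> buffer=hKlgcGUJcqcISi -> prefix_len=14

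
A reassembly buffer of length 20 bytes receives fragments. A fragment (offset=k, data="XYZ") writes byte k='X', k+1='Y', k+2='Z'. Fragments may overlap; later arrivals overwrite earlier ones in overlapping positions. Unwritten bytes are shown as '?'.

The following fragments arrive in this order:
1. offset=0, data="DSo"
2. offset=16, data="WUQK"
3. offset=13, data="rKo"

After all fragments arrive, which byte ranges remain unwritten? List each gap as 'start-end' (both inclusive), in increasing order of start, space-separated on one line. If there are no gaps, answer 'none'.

Fragment 1: offset=0 len=3
Fragment 2: offset=16 len=4
Fragment 3: offset=13 len=3
Gaps: 3-12

Answer: 3-12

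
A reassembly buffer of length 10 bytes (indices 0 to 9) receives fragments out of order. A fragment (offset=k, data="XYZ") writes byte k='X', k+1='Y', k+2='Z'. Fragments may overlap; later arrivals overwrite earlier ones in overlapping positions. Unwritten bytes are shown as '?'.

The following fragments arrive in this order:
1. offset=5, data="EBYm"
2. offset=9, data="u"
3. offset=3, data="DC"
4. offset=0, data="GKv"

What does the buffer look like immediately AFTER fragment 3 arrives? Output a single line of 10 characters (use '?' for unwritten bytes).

Fragment 1: offset=5 data="EBYm" -> buffer=?????EBYm?
Fragment 2: offset=9 data="u" -> buffer=?????EBYmu
Fragment 3: offset=3 data="DC" -> buffer=???DCEBYmu

Answer: ???DCEBYmu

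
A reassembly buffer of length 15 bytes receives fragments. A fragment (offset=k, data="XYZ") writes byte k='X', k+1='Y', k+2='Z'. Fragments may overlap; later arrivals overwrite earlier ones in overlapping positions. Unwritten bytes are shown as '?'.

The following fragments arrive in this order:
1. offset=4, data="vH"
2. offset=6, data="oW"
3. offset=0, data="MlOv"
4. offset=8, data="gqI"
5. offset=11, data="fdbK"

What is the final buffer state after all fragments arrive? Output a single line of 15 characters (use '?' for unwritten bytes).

Fragment 1: offset=4 data="vH" -> buffer=????vH?????????
Fragment 2: offset=6 data="oW" -> buffer=????vHoW???????
Fragment 3: offset=0 data="MlOv" -> buffer=MlOvvHoW???????
Fragment 4: offset=8 data="gqI" -> buffer=MlOvvHoWgqI????
Fragment 5: offset=11 data="fdbK" -> buffer=MlOvvHoWgqIfdbK

Answer: MlOvvHoWgqIfdbK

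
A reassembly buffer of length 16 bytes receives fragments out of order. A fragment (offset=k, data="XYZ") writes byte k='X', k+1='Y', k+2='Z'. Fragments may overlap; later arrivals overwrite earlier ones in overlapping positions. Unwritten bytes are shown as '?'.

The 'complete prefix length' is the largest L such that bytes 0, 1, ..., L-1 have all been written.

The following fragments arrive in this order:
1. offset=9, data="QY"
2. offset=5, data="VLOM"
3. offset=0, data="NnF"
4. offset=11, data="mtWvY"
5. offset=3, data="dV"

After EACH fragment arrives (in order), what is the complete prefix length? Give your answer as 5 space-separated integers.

Fragment 1: offset=9 data="QY" -> buffer=?????????QY????? -> prefix_len=0
Fragment 2: offset=5 data="VLOM" -> buffer=?????VLOMQY????? -> prefix_len=0
Fragment 3: offset=0 data="NnF" -> buffer=NnF??VLOMQY????? -> prefix_len=3
Fragment 4: offset=11 data="mtWvY" -> buffer=NnF??VLOMQYmtWvY -> prefix_len=3
Fragment 5: offset=3 data="dV" -> buffer=NnFdVVLOMQYmtWvY -> prefix_len=16

Answer: 0 0 3 3 16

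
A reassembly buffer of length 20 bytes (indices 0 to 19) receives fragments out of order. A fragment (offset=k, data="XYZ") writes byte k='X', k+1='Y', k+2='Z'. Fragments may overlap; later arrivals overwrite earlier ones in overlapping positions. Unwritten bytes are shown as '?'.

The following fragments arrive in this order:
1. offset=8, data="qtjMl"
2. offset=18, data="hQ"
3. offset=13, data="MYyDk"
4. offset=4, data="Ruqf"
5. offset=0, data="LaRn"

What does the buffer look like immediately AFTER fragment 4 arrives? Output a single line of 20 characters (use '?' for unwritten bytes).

Fragment 1: offset=8 data="qtjMl" -> buffer=????????qtjMl???????
Fragment 2: offset=18 data="hQ" -> buffer=????????qtjMl?????hQ
Fragment 3: offset=13 data="MYyDk" -> buffer=????????qtjMlMYyDkhQ
Fragment 4: offset=4 data="Ruqf" -> buffer=????RuqfqtjMlMYyDkhQ

Answer: ????RuqfqtjMlMYyDkhQ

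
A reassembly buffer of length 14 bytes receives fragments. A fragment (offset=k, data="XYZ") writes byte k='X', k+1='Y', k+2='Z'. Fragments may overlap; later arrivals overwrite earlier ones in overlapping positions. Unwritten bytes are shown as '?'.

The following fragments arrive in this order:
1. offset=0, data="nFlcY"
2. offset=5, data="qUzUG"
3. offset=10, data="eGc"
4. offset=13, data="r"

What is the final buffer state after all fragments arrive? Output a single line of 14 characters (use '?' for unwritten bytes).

Fragment 1: offset=0 data="nFlcY" -> buffer=nFlcY?????????
Fragment 2: offset=5 data="qUzUG" -> buffer=nFlcYqUzUG????
Fragment 3: offset=10 data="eGc" -> buffer=nFlcYqUzUGeGc?
Fragment 4: offset=13 data="r" -> buffer=nFlcYqUzUGeGcr

Answer: nFlcYqUzUGeGcr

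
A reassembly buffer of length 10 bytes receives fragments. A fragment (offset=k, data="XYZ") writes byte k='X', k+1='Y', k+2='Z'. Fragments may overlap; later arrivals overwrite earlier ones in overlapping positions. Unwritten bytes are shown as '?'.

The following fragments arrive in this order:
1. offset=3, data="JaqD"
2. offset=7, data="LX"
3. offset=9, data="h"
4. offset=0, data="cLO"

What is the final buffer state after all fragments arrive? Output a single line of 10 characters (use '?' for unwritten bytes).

Fragment 1: offset=3 data="JaqD" -> buffer=???JaqD???
Fragment 2: offset=7 data="LX" -> buffer=???JaqDLX?
Fragment 3: offset=9 data="h" -> buffer=???JaqDLXh
Fragment 4: offset=0 data="cLO" -> buffer=cLOJaqDLXh

Answer: cLOJaqDLXh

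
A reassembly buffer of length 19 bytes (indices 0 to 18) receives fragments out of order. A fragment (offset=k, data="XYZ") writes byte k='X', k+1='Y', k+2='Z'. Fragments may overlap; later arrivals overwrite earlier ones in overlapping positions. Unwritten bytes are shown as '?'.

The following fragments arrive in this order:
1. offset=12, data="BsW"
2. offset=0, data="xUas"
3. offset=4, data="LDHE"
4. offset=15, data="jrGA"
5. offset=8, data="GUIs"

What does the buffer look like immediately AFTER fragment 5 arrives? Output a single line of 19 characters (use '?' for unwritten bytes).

Answer: xUasLDHEGUIsBsWjrGA

Derivation:
Fragment 1: offset=12 data="BsW" -> buffer=????????????BsW????
Fragment 2: offset=0 data="xUas" -> buffer=xUas????????BsW????
Fragment 3: offset=4 data="LDHE" -> buffer=xUasLDHE????BsW????
Fragment 4: offset=15 data="jrGA" -> buffer=xUasLDHE????BsWjrGA
Fragment 5: offset=8 data="GUIs" -> buffer=xUasLDHEGUIsBsWjrGA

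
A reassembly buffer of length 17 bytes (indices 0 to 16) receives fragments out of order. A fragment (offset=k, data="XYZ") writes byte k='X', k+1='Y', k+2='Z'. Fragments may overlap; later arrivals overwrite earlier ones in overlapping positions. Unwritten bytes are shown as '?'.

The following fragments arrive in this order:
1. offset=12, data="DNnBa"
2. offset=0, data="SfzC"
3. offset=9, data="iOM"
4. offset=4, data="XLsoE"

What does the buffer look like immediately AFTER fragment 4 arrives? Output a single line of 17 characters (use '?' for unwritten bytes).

Fragment 1: offset=12 data="DNnBa" -> buffer=????????????DNnBa
Fragment 2: offset=0 data="SfzC" -> buffer=SfzC????????DNnBa
Fragment 3: offset=9 data="iOM" -> buffer=SfzC?????iOMDNnBa
Fragment 4: offset=4 data="XLsoE" -> buffer=SfzCXLsoEiOMDNnBa

Answer: SfzCXLsoEiOMDNnBa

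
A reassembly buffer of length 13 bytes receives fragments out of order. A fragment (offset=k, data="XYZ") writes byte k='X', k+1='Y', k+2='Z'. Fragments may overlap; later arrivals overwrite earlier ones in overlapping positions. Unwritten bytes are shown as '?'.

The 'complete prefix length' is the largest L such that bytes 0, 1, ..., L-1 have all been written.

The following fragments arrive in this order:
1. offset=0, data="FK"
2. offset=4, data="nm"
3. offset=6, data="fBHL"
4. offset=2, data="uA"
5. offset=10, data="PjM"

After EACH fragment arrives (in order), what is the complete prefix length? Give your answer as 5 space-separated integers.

Answer: 2 2 2 10 13

Derivation:
Fragment 1: offset=0 data="FK" -> buffer=FK??????????? -> prefix_len=2
Fragment 2: offset=4 data="nm" -> buffer=FK??nm??????? -> prefix_len=2
Fragment 3: offset=6 data="fBHL" -> buffer=FK??nmfBHL??? -> prefix_len=2
Fragment 4: offset=2 data="uA" -> buffer=FKuAnmfBHL??? -> prefix_len=10
Fragment 5: offset=10 data="PjM" -> buffer=FKuAnmfBHLPjM -> prefix_len=13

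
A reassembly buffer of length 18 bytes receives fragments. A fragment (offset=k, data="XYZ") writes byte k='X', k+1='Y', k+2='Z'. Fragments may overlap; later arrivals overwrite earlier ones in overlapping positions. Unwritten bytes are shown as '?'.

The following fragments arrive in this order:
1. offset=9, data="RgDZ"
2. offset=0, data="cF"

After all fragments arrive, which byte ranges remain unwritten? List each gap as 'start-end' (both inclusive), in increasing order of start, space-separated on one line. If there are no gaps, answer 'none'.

Answer: 2-8 13-17

Derivation:
Fragment 1: offset=9 len=4
Fragment 2: offset=0 len=2
Gaps: 2-8 13-17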